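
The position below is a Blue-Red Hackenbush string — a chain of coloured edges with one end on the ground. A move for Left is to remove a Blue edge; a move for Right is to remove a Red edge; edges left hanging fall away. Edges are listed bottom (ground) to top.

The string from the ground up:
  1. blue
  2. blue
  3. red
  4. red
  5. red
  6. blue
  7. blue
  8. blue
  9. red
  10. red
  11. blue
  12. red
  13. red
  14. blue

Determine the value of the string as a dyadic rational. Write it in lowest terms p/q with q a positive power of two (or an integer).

edge 1 of 14 (blue): { 0 | ∅ } => 1
edge 2 of 14 (blue): { 0,1 | ∅ } => 2
edge 3 of 14 (red): { 0,1 | 2 } => 3/2
edge 4 of 14 (red): { 0,1 | 3/2,2 } => 5/4
edge 5 of 14 (red): { 0,1 | 5/4,3/2,2 } => 9/8
edge 6 of 14 (blue): { 0,1,9/8 | 5/4,3/2,2 } => 19/16
edge 7 of 14 (blue): { 0,1,9/8,19/16 | 5/4,3/2,2 } => 39/32
edge 8 of 14 (blue): { 0,1,9/8,19/16,39/32 | 5/4,3/2,2 } => 79/64
edge 9 of 14 (red): { 0,1,9/8,19/16,39/32 | 79/64,5/4,3/2,2 } => 157/128
edge 10 of 14 (red): { 0,1,9/8,19/16,39/32 | 157/128,79/64,5/4,3/2,2 } => 313/256
edge 11 of 14 (blue): { 0,1,9/8,19/16,39/32,313/256 | 157/128,79/64,5/4,3/2,2 } => 627/512
edge 12 of 14 (red): { 0,1,9/8,19/16,39/32,313/256 | 627/512,157/128,79/64,5/4,3/2,2 } => 1253/1024
edge 13 of 14 (red): { 0,1,9/8,19/16,39/32,313/256 | 1253/1024,627/512,157/128,79/64,5/4,3/2,2 } => 2505/2048
edge 14 of 14 (blue): { 0,1,9/8,19/16,39/32,313/256,2505/2048 | 1253/1024,627/512,157/128,79/64,5/4,3/2,2 } => 5011/4096

5011/4096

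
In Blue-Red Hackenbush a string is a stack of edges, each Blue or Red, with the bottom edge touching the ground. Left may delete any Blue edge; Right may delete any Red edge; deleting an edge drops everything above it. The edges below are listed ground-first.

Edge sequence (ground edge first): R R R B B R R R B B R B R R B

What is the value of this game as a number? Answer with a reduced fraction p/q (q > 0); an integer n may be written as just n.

val(R) = { ∅ | 0 } gives -1
val(RR) = { ∅ | -1; 0 } gives -2
val(RRR) = { ∅ | -2; -1; 0 } gives -3
val(RRRB) = { -3 | -2; -1; 0 } gives -5/2
val(RRRBB) = { -3; -5/2 | -2; -1; 0 } gives -9/4
val(RRRBBR) = { -3; -5/2 | -9/4; -2; -1; 0 } gives -19/8
val(RRRBBRR) = { -3; -5/2 | -19/8; -9/4; -2; -1; 0 } gives -39/16
val(RRRBBRRR) = { -3; -5/2 | -39/16; -19/8; -9/4; -2; -1; 0 } gives -79/32
val(RRRBBRRRB) = { -3; -5/2; -79/32 | -39/16; -19/8; -9/4; -2; -1; 0 } gives -157/64
val(RRRBBRRRBB) = { -3; -5/2; -79/32; -157/64 | -39/16; -19/8; -9/4; -2; -1; 0 } gives -313/128
val(RRRBBRRRBBR) = { -3; -5/2; -79/32; -157/64 | -313/128; -39/16; -19/8; -9/4; -2; -1; 0 } gives -627/256
val(RRRBBRRRBBRB) = { -3; -5/2; -79/32; -157/64; -627/256 | -313/128; -39/16; -19/8; -9/4; -2; -1; 0 } gives -1253/512
val(RRRBBRRRBBRBR) = { -3; -5/2; -79/32; -157/64; -627/256 | -1253/512; -313/128; -39/16; -19/8; -9/4; -2; -1; 0 } gives -2507/1024
val(RRRBBRRRBBRBRR) = { -3; -5/2; -79/32; -157/64; -627/256 | -2507/1024; -1253/512; -313/128; -39/16; -19/8; -9/4; -2; -1; 0 } gives -5015/2048
val(RRRBBRRRBBRBRRB) = { -3; -5/2; -79/32; -157/64; -627/256; -5015/2048 | -2507/1024; -1253/512; -313/128; -39/16; -19/8; -9/4; -2; -1; 0 } gives -10029/4096

-10029/4096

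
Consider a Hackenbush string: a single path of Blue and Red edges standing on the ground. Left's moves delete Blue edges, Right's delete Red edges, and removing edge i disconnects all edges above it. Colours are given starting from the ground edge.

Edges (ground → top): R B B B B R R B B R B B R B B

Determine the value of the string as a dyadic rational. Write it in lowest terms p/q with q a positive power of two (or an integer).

R: Left { · }, Right { 0 } ⇒ simplest -1
RB: Left { -1 }, Right { 0 } ⇒ simplest -1/2
RBB: Left { -1, -1/2 }, Right { 0 } ⇒ simplest -1/4
RBBB: Left { -1, -1/2, -1/4 }, Right { 0 } ⇒ simplest -1/8
RBBBB: Left { -1, -1/2, -1/4, -1/8 }, Right { 0 } ⇒ simplest -1/16
RBBBBR: Left { -1, -1/2, -1/4, -1/8 }, Right { -1/16, 0 } ⇒ simplest -3/32
RBBBBRR: Left { -1, -1/2, -1/4, -1/8 }, Right { -3/32, -1/16, 0 } ⇒ simplest -7/64
RBBBBRRB: Left { -1, -1/2, -1/4, -1/8, -7/64 }, Right { -3/32, -1/16, 0 } ⇒ simplest -13/128
RBBBBRRBB: Left { -1, -1/2, -1/4, -1/8, -7/64, -13/128 }, Right { -3/32, -1/16, 0 } ⇒ simplest -25/256
RBBBBRRBBR: Left { -1, -1/2, -1/4, -1/8, -7/64, -13/128 }, Right { -25/256, -3/32, -1/16, 0 } ⇒ simplest -51/512
RBBBBRRBBRB: Left { -1, -1/2, -1/4, -1/8, -7/64, -13/128, -51/512 }, Right { -25/256, -3/32, -1/16, 0 } ⇒ simplest -101/1024
RBBBBRRBBRBB: Left { -1, -1/2, -1/4, -1/8, -7/64, -13/128, -51/512, -101/1024 }, Right { -25/256, -3/32, -1/16, 0 } ⇒ simplest -201/2048
RBBBBRRBBRBBR: Left { -1, -1/2, -1/4, -1/8, -7/64, -13/128, -51/512, -101/1024 }, Right { -201/2048, -25/256, -3/32, -1/16, 0 } ⇒ simplest -403/4096
RBBBBRRBBRBBRB: Left { -1, -1/2, -1/4, -1/8, -7/64, -13/128, -51/512, -101/1024, -403/4096 }, Right { -201/2048, -25/256, -3/32, -1/16, 0 } ⇒ simplest -805/8192
RBBBBRRBBRBBRBB: Left { -1, -1/2, -1/4, -1/8, -7/64, -13/128, -51/512, -101/1024, -403/4096, -805/8192 }, Right { -201/2048, -25/256, -3/32, -1/16, 0 } ⇒ simplest -1609/16384

-1609/16384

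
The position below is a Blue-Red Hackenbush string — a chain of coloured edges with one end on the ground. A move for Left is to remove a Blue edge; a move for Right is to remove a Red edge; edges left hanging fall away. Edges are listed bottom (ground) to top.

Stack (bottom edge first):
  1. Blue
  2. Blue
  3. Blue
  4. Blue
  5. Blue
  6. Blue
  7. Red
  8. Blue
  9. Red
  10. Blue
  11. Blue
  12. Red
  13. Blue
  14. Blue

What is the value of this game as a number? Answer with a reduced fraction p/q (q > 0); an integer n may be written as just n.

Build value(s[:k]) for k = 1..14, string s = Blue Blue Blue Blue Blue Blue Red Blue Red Blue Blue Red Blue Blue.
step 1: add Blue to get B; options L={ 0 } R={ — } gives 1
step 2: add Blue to get BB; options L={ 0,1 } R={ — } gives 2
step 3: add Blue to get BBB; options L={ 0,1,2 } R={ — } gives 3
step 4: add Blue to get BBBB; options L={ 0,1,2,3 } R={ — } gives 4
step 5: add Blue to get BBBBB; options L={ 0,1,2,3,4 } R={ — } gives 5
step 6: add Blue to get BBBBBB; options L={ 0,1,2,3,4,5 } R={ — } gives 6
step 7: add Red to get BBBBBBR; options L={ 0,1,2,3,4,5 } R={ 6 } gives 11/2
step 8: add Blue to get BBBBBBRB; options L={ 0,1,2,3,4,5,11/2 } R={ 6 } gives 23/4
step 9: add Red to get BBBBBBRBR; options L={ 0,1,2,3,4,5,11/2 } R={ 23/4,6 } gives 45/8
step 10: add Blue to get BBBBBBRBRB; options L={ 0,1,2,3,4,5,11/2,45/8 } R={ 23/4,6 } gives 91/16
step 11: add Blue to get BBBBBBRBRBB; options L={ 0,1,2,3,4,5,11/2,45/8,91/16 } R={ 23/4,6 } gives 183/32
step 12: add Red to get BBBBBBRBRBBR; options L={ 0,1,2,3,4,5,11/2,45/8,91/16 } R={ 183/32,23/4,6 } gives 365/64
step 13: add Blue to get BBBBBBRBRBBRB; options L={ 0,1,2,3,4,5,11/2,45/8,91/16,365/64 } R={ 183/32,23/4,6 } gives 731/128
step 14: add Blue to get BBBBBBRBRBBRBB; options L={ 0,1,2,3,4,5,11/2,45/8,91/16,365/64,731/128 } R={ 183/32,23/4,6 } gives 1463/256

1463/256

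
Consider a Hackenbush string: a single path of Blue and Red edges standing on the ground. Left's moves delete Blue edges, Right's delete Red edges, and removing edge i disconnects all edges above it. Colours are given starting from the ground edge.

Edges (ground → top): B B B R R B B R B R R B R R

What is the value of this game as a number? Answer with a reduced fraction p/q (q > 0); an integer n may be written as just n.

4937/2048

step 1: add B to get B; options L={ 0 } R={ · } gives 1
step 2: add B to get BB; options L={ 0 1 } R={ · } gives 2
step 3: add B to get BBB; options L={ 0 1 2 } R={ · } gives 3
step 4: add R to get BBBR; options L={ 0 1 2 } R={ 3 } gives 5/2
step 5: add R to get BBBRR; options L={ 0 1 2 } R={ 5/2 3 } gives 9/4
step 6: add B to get BBBRRB; options L={ 0 1 2 9/4 } R={ 5/2 3 } gives 19/8
step 7: add B to get BBBRRBB; options L={ 0 1 2 9/4 19/8 } R={ 5/2 3 } gives 39/16
step 8: add R to get BBBRRBBR; options L={ 0 1 2 9/4 19/8 } R={ 39/16 5/2 3 } gives 77/32
step 9: add B to get BBBRRBBRB; options L={ 0 1 2 9/4 19/8 77/32 } R={ 39/16 5/2 3 } gives 155/64
step 10: add R to get BBBRRBBRBR; options L={ 0 1 2 9/4 19/8 77/32 } R={ 155/64 39/16 5/2 3 } gives 309/128
step 11: add R to get BBBRRBBRBRR; options L={ 0 1 2 9/4 19/8 77/32 } R={ 309/128 155/64 39/16 5/2 3 } gives 617/256
step 12: add B to get BBBRRBBRBRRB; options L={ 0 1 2 9/4 19/8 77/32 617/256 } R={ 309/128 155/64 39/16 5/2 3 } gives 1235/512
step 13: add R to get BBBRRBBRBRRBR; options L={ 0 1 2 9/4 19/8 77/32 617/256 } R={ 1235/512 309/128 155/64 39/16 5/2 3 } gives 2469/1024
step 14: add R to get BBBRRBBRBRRBRR; options L={ 0 1 2 9/4 19/8 77/32 617/256 } R={ 2469/1024 1235/512 309/128 155/64 39/16 5/2 3 } gives 4937/2048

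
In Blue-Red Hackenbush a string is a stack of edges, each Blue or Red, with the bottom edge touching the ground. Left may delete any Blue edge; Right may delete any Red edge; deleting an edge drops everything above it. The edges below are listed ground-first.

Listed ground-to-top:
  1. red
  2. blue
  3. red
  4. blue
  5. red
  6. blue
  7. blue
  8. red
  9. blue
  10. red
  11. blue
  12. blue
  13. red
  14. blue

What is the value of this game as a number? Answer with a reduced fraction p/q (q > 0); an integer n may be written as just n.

-5285/8192

1 of 14 · r · max L −∞ · min R 0 → -1
2 of 14 · rb · max L -1 · min R 0 → -1/2
3 of 14 · rbr · max L -1 · min R -1/2 → -3/4
4 of 14 · rbrb · max L -3/4 · min R -1/2 → -5/8
5 of 14 · rbrbr · max L -3/4 · min R -5/8 → -11/16
6 of 14 · rbrbrb · max L -11/16 · min R -5/8 → -21/32
7 of 14 · rbrbrbb · max L -21/32 · min R -5/8 → -41/64
8 of 14 · rbrbrbbr · max L -21/32 · min R -41/64 → -83/128
9 of 14 · rbrbrbbrb · max L -83/128 · min R -41/64 → -165/256
10 of 14 · rbrbrbbrbr · max L -83/128 · min R -165/256 → -331/512
11 of 14 · rbrbrbbrbrb · max L -331/512 · min R -165/256 → -661/1024
12 of 14 · rbrbrbbrbrbb · max L -661/1024 · min R -165/256 → -1321/2048
13 of 14 · rbrbrbbrbrbbr · max L -661/1024 · min R -1321/2048 → -2643/4096
14 of 14 · rbrbrbbrbrbbrb · max L -2643/4096 · min R -1321/2048 → -5285/8192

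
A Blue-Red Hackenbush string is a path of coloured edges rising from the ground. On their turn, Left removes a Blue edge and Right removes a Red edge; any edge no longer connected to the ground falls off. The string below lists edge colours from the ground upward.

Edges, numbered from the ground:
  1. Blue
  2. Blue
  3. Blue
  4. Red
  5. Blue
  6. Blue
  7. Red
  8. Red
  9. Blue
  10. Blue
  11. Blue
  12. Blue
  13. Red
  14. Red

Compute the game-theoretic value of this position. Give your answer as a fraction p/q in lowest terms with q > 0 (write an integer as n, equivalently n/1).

Prefix values for Blue Blue Blue Red Blue Blue Red Red Blue Blue Blue Blue Red Red via {L|R} + simplicity:
step 1: add Blue to get B; options L={ 0 } R={  } → 1
step 2: add Blue to get BB; options L={ 0,1 } R={  } → 2
step 3: add Blue to get BBB; options L={ 0,1,2 } R={  } → 3
step 4: add Red to get BBBR; options L={ 0,1,2 } R={ 3 } → 5/2
step 5: add Blue to get BBBRB; options L={ 0,1,2,5/2 } R={ 3 } → 11/4
step 6: add Blue to get BBBRBB; options L={ 0,1,2,5/2,11/4 } R={ 3 } → 23/8
step 7: add Red to get BBBRBBR; options L={ 0,1,2,5/2,11/4 } R={ 23/8,3 } → 45/16
step 8: add Red to get BBBRBBRR; options L={ 0,1,2,5/2,11/4 } R={ 45/16,23/8,3 } → 89/32
step 9: add Blue to get BBBRBBRRB; options L={ 0,1,2,5/2,11/4,89/32 } R={ 45/16,23/8,3 } → 179/64
step 10: add Blue to get BBBRBBRRBB; options L={ 0,1,2,5/2,11/4,89/32,179/64 } R={ 45/16,23/8,3 } → 359/128
step 11: add Blue to get BBBRBBRRBBB; options L={ 0,1,2,5/2,11/4,89/32,179/64,359/128 } R={ 45/16,23/8,3 } → 719/256
step 12: add Blue to get BBBRBBRRBBBB; options L={ 0,1,2,5/2,11/4,89/32,179/64,359/128,719/256 } R={ 45/16,23/8,3 } → 1439/512
step 13: add Red to get BBBRBBRRBBBBR; options L={ 0,1,2,5/2,11/4,89/32,179/64,359/128,719/256 } R={ 1439/512,45/16,23/8,3 } → 2877/1024
step 14: add Red to get BBBRBBRRBBBBRR; options L={ 0,1,2,5/2,11/4,89/32,179/64,359/128,719/256 } R={ 2877/1024,1439/512,45/16,23/8,3 } → 5753/2048

5753/2048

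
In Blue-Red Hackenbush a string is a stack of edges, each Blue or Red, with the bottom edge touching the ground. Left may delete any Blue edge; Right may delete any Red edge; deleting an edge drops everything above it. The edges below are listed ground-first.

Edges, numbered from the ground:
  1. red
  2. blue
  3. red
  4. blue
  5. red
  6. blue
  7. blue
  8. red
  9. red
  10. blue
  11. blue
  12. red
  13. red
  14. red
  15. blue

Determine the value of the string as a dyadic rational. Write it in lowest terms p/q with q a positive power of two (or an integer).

edge 1 of 15 (red): {  | 0 } = -1
edge 2 of 15 (blue): { -1 | 0 } = -1/2
edge 3 of 15 (red): { -1 | -1/2 0 } = -3/4
edge 4 of 15 (blue): { -1 -3/4 | -1/2 0 } = -5/8
edge 5 of 15 (red): { -1 -3/4 | -5/8 -1/2 0 } = -11/16
edge 6 of 15 (blue): { -1 -3/4 -11/16 | -5/8 -1/2 0 } = -21/32
edge 7 of 15 (blue): { -1 -3/4 -11/16 -21/32 | -5/8 -1/2 0 } = -41/64
edge 8 of 15 (red): { -1 -3/4 -11/16 -21/32 | -41/64 -5/8 -1/2 0 } = -83/128
edge 9 of 15 (red): { -1 -3/4 -11/16 -21/32 | -83/128 -41/64 -5/8 -1/2 0 } = -167/256
edge 10 of 15 (blue): { -1 -3/4 -11/16 -21/32 -167/256 | -83/128 -41/64 -5/8 -1/2 0 } = -333/512
edge 11 of 15 (blue): { -1 -3/4 -11/16 -21/32 -167/256 -333/512 | -83/128 -41/64 -5/8 -1/2 0 } = -665/1024
edge 12 of 15 (red): { -1 -3/4 -11/16 -21/32 -167/256 -333/512 | -665/1024 -83/128 -41/64 -5/8 -1/2 0 } = -1331/2048
edge 13 of 15 (red): { -1 -3/4 -11/16 -21/32 -167/256 -333/512 | -1331/2048 -665/1024 -83/128 -41/64 -5/8 -1/2 0 } = -2663/4096
edge 14 of 15 (red): { -1 -3/4 -11/16 -21/32 -167/256 -333/512 | -2663/4096 -1331/2048 -665/1024 -83/128 -41/64 -5/8 -1/2 0 } = -5327/8192
edge 15 of 15 (blue): { -1 -3/4 -11/16 -21/32 -167/256 -333/512 -5327/8192 | -2663/4096 -1331/2048 -665/1024 -83/128 -41/64 -5/8 -1/2 0 } = -10653/16384

-10653/16384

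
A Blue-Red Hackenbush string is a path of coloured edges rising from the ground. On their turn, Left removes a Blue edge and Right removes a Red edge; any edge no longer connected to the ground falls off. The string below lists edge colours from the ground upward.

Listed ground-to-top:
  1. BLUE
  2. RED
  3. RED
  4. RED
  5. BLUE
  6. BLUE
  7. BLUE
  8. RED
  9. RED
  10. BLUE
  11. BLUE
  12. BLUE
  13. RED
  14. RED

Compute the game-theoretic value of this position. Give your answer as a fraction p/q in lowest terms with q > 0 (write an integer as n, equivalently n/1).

v_1 [B]  L=[0]  R=[none]  → 1
v_2 [BR]  L=[0]  R=[1]  → 1/2
v_3 [BRR]  L=[0]  R=[1/2 1]  → 1/4
v_4 [BRRR]  L=[0]  R=[1/4 1/2 1]  → 1/8
v_5 [BRRRB]  L=[0 1/8]  R=[1/4 1/2 1]  → 3/16
v_6 [BRRRBB]  L=[0 1/8 3/16]  R=[1/4 1/2 1]  → 7/32
v_7 [BRRRBBB]  L=[0 1/8 3/16 7/32]  R=[1/4 1/2 1]  → 15/64
v_8 [BRRRBBBR]  L=[0 1/8 3/16 7/32]  R=[15/64 1/4 1/2 1]  → 29/128
v_9 [BRRRBBBRR]  L=[0 1/8 3/16 7/32]  R=[29/128 15/64 1/4 1/2 1]  → 57/256
v_10 [BRRRBBBRRB]  L=[0 1/8 3/16 7/32 57/256]  R=[29/128 15/64 1/4 1/2 1]  → 115/512
v_11 [BRRRBBBRRBB]  L=[0 1/8 3/16 7/32 57/256 115/512]  R=[29/128 15/64 1/4 1/2 1]  → 231/1024
v_12 [BRRRBBBRRBBB]  L=[0 1/8 3/16 7/32 57/256 115/512 231/1024]  R=[29/128 15/64 1/4 1/2 1]  → 463/2048
v_13 [BRRRBBBRRBBBR]  L=[0 1/8 3/16 7/32 57/256 115/512 231/1024]  R=[463/2048 29/128 15/64 1/4 1/2 1]  → 925/4096
v_14 [BRRRBBBRRBBBRR]  L=[0 1/8 3/16 7/32 57/256 115/512 231/1024]  R=[925/4096 463/2048 29/128 15/64 1/4 1/2 1]  → 1849/8192

1849/8192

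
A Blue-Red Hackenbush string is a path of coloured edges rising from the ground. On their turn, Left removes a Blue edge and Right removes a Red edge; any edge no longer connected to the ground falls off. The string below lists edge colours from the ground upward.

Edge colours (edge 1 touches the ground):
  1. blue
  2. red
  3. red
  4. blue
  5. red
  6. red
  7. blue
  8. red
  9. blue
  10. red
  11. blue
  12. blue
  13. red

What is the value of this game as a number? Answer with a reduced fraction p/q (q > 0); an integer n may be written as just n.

Recurse on prefixes of the 13-edge string blue red red blue red red blue red blue red blue blue red:
g(b) = { 0 |  } → 1
g(br) = { 0 | 1 } → 1/2
g(brr) = { 0 | 1/2, 1 } → 1/4
g(brrb) = { 0, 1/4 | 1/2, 1 } → 3/8
g(brrbr) = { 0, 1/4 | 3/8, 1/2, 1 } → 5/16
g(brrbrr) = { 0, 1/4 | 5/16, 3/8, 1/2, 1 } → 9/32
g(brrbrrb) = { 0, 1/4, 9/32 | 5/16, 3/8, 1/2, 1 } → 19/64
g(brrbrrbr) = { 0, 1/4, 9/32 | 19/64, 5/16, 3/8, 1/2, 1 } → 37/128
g(brrbrrbrb) = { 0, 1/4, 9/32, 37/128 | 19/64, 5/16, 3/8, 1/2, 1 } → 75/256
g(brrbrrbrbr) = { 0, 1/4, 9/32, 37/128 | 75/256, 19/64, 5/16, 3/8, 1/2, 1 } → 149/512
g(brrbrrbrbrb) = { 0, 1/4, 9/32, 37/128, 149/512 | 75/256, 19/64, 5/16, 3/8, 1/2, 1 } → 299/1024
g(brrbrrbrbrbb) = { 0, 1/4, 9/32, 37/128, 149/512, 299/1024 | 75/256, 19/64, 5/16, 3/8, 1/2, 1 } → 599/2048
g(brrbrrbrbrbbr) = { 0, 1/4, 9/32, 37/128, 149/512, 299/1024 | 599/2048, 75/256, 19/64, 5/16, 3/8, 1/2, 1 } → 1197/4096

1197/4096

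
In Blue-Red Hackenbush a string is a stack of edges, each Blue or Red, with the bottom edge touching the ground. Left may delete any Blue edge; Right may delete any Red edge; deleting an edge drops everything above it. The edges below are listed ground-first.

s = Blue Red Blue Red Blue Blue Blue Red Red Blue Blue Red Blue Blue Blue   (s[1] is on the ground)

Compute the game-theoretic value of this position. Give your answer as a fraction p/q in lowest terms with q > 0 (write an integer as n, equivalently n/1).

Recurse on prefixes of the 15-edge string Blue Red Blue Red Blue Blue Blue Red Red Blue Blue Red Blue Blue Blue:
step 1: add Blue to get B; options L={ 0 } R={ — } so 1
step 2: add Red to get BR; options L={ 0 } R={ 1 } so 1/2
step 3: add Blue to get BRB; options L={ 0, 1/2 } R={ 1 } so 3/4
step 4: add Red to get BRBR; options L={ 0, 1/2 } R={ 3/4, 1 } so 5/8
step 5: add Blue to get BRBRB; options L={ 0, 1/2, 5/8 } R={ 3/4, 1 } so 11/16
step 6: add Blue to get BRBRBB; options L={ 0, 1/2, 5/8, 11/16 } R={ 3/4, 1 } so 23/32
step 7: add Blue to get BRBRBBB; options L={ 0, 1/2, 5/8, 11/16, 23/32 } R={ 3/4, 1 } so 47/64
step 8: add Red to get BRBRBBBR; options L={ 0, 1/2, 5/8, 11/16, 23/32 } R={ 47/64, 3/4, 1 } so 93/128
step 9: add Red to get BRBRBBBRR; options L={ 0, 1/2, 5/8, 11/16, 23/32 } R={ 93/128, 47/64, 3/4, 1 } so 185/256
step 10: add Blue to get BRBRBBBRRB; options L={ 0, 1/2, 5/8, 11/16, 23/32, 185/256 } R={ 93/128, 47/64, 3/4, 1 } so 371/512
step 11: add Blue to get BRBRBBBRRBB; options L={ 0, 1/2, 5/8, 11/16, 23/32, 185/256, 371/512 } R={ 93/128, 47/64, 3/4, 1 } so 743/1024
step 12: add Red to get BRBRBBBRRBBR; options L={ 0, 1/2, 5/8, 11/16, 23/32, 185/256, 371/512 } R={ 743/1024, 93/128, 47/64, 3/4, 1 } so 1485/2048
step 13: add Blue to get BRBRBBBRRBBRB; options L={ 0, 1/2, 5/8, 11/16, 23/32, 185/256, 371/512, 1485/2048 } R={ 743/1024, 93/128, 47/64, 3/4, 1 } so 2971/4096
step 14: add Blue to get BRBRBBBRRBBRBB; options L={ 0, 1/2, 5/8, 11/16, 23/32, 185/256, 371/512, 1485/2048, 2971/4096 } R={ 743/1024, 93/128, 47/64, 3/4, 1 } so 5943/8192
step 15: add Blue to get BRBRBBBRRBBRBBB; options L={ 0, 1/2, 5/8, 11/16, 23/32, 185/256, 371/512, 1485/2048, 2971/4096, 5943/8192 } R={ 743/1024, 93/128, 47/64, 3/4, 1 } so 11887/16384

11887/16384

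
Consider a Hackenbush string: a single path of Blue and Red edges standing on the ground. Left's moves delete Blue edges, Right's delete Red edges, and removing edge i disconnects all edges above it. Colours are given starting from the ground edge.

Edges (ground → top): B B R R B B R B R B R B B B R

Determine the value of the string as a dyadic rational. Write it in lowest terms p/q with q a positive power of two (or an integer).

value_1 [B]  L=[0]  R=[(no moves)]  → 1
value_2 [BB]  L=[0, 1]  R=[(no moves)]  → 2
value_3 [BBR]  L=[0, 1]  R=[2]  → 3/2
value_4 [BBRR]  L=[0, 1]  R=[3/2, 2]  → 5/4
value_5 [BBRRB]  L=[0, 1, 5/4]  R=[3/2, 2]  → 11/8
value_6 [BBRRBB]  L=[0, 1, 5/4, 11/8]  R=[3/2, 2]  → 23/16
value_7 [BBRRBBR]  L=[0, 1, 5/4, 11/8]  R=[23/16, 3/2, 2]  → 45/32
value_8 [BBRRBBRB]  L=[0, 1, 5/4, 11/8, 45/32]  R=[23/16, 3/2, 2]  → 91/64
value_9 [BBRRBBRBR]  L=[0, 1, 5/4, 11/8, 45/32]  R=[91/64, 23/16, 3/2, 2]  → 181/128
value_10 [BBRRBBRBRB]  L=[0, 1, 5/4, 11/8, 45/32, 181/128]  R=[91/64, 23/16, 3/2, 2]  → 363/256
value_11 [BBRRBBRBRBR]  L=[0, 1, 5/4, 11/8, 45/32, 181/128]  R=[363/256, 91/64, 23/16, 3/2, 2]  → 725/512
value_12 [BBRRBBRBRBRB]  L=[0, 1, 5/4, 11/8, 45/32, 181/128, 725/512]  R=[363/256, 91/64, 23/16, 3/2, 2]  → 1451/1024
value_13 [BBRRBBRBRBRBB]  L=[0, 1, 5/4, 11/8, 45/32, 181/128, 725/512, 1451/1024]  R=[363/256, 91/64, 23/16, 3/2, 2]  → 2903/2048
value_14 [BBRRBBRBRBRBBB]  L=[0, 1, 5/4, 11/8, 45/32, 181/128, 725/512, 1451/1024, 2903/2048]  R=[363/256, 91/64, 23/16, 3/2, 2]  → 5807/4096
value_15 [BBRRBBRBRBRBBBR]  L=[0, 1, 5/4, 11/8, 45/32, 181/128, 725/512, 1451/1024, 2903/2048]  R=[5807/4096, 363/256, 91/64, 23/16, 3/2, 2]  → 11613/8192

11613/8192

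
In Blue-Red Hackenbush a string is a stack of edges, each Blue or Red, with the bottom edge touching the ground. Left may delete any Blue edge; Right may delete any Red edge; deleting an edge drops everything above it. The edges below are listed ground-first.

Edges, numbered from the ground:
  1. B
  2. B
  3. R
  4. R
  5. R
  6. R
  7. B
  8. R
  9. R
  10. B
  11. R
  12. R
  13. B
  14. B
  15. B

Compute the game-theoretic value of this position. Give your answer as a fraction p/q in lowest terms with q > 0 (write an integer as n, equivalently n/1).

8783/8192

Prefix values for B B R R R R B R R B R R B B B via {L|R} + simplicity:
1 of 15 · B · max L 0 · min R +∞ — 1
2 of 15 · BB · max L 1 · min R +∞ — 2
3 of 15 · BBR · max L 1 · min R 2 — 3/2
4 of 15 · BBRR · max L 1 · min R 3/2 — 5/4
5 of 15 · BBRRR · max L 1 · min R 5/4 — 9/8
6 of 15 · BBRRRR · max L 1 · min R 9/8 — 17/16
7 of 15 · BBRRRRB · max L 17/16 · min R 9/8 — 35/32
8 of 15 · BBRRRRBR · max L 17/16 · min R 35/32 — 69/64
9 of 15 · BBRRRRBRR · max L 17/16 · min R 69/64 — 137/128
10 of 15 · BBRRRRBRRB · max L 137/128 · min R 69/64 — 275/256
11 of 15 · BBRRRRBRRBR · max L 137/128 · min R 275/256 — 549/512
12 of 15 · BBRRRRBRRBRR · max L 137/128 · min R 549/512 — 1097/1024
13 of 15 · BBRRRRBRRBRRB · max L 1097/1024 · min R 549/512 — 2195/2048
14 of 15 · BBRRRRBRRBRRBB · max L 2195/2048 · min R 549/512 — 4391/4096
15 of 15 · BBRRRRBRRBRRBBB · max L 4391/4096 · min R 549/512 — 8783/8192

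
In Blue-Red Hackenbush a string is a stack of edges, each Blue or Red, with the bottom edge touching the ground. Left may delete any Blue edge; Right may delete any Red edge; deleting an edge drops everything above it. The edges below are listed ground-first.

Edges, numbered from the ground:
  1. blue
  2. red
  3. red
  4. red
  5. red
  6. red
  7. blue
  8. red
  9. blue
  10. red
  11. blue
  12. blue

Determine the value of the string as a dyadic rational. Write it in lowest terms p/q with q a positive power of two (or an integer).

edge 1 of 12 (blue): { 0 | none } ⇒ 1
edge 2 of 12 (red): { 0 | 1 } ⇒ 1/2
edge 3 of 12 (red): { 0 | 1/2, 1 } ⇒ 1/4
edge 4 of 12 (red): { 0 | 1/4, 1/2, 1 } ⇒ 1/8
edge 5 of 12 (red): { 0 | 1/8, 1/4, 1/2, 1 } ⇒ 1/16
edge 6 of 12 (red): { 0 | 1/16, 1/8, 1/4, 1/2, 1 } ⇒ 1/32
edge 7 of 12 (blue): { 0, 1/32 | 1/16, 1/8, 1/4, 1/2, 1 } ⇒ 3/64
edge 8 of 12 (red): { 0, 1/32 | 3/64, 1/16, 1/8, 1/4, 1/2, 1 } ⇒ 5/128
edge 9 of 12 (blue): { 0, 1/32, 5/128 | 3/64, 1/16, 1/8, 1/4, 1/2, 1 } ⇒ 11/256
edge 10 of 12 (red): { 0, 1/32, 5/128 | 11/256, 3/64, 1/16, 1/8, 1/4, 1/2, 1 } ⇒ 21/512
edge 11 of 12 (blue): { 0, 1/32, 5/128, 21/512 | 11/256, 3/64, 1/16, 1/8, 1/4, 1/2, 1 } ⇒ 43/1024
edge 12 of 12 (blue): { 0, 1/32, 5/128, 21/512, 43/1024 | 11/256, 3/64, 1/16, 1/8, 1/4, 1/2, 1 } ⇒ 87/2048

87/2048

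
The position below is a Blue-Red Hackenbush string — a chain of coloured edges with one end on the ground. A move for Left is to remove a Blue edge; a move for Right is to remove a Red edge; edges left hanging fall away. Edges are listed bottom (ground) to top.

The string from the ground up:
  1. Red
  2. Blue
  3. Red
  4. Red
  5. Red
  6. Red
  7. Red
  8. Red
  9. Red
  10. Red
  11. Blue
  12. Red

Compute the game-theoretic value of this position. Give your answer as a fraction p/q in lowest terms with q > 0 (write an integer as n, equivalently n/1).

-2043/2048

step 1: add Red to get R; options L={ · } R={ 0 } = -1
step 2: add Blue to get RB; options L={ -1 } R={ 0 } = -1/2
step 3: add Red to get RBR; options L={ -1 } R={ -1/2, 0 } = -3/4
step 4: add Red to get RBRR; options L={ -1 } R={ -3/4, -1/2, 0 } = -7/8
step 5: add Red to get RBRRR; options L={ -1 } R={ -7/8, -3/4, -1/2, 0 } = -15/16
step 6: add Red to get RBRRRR; options L={ -1 } R={ -15/16, -7/8, -3/4, -1/2, 0 } = -31/32
step 7: add Red to get RBRRRRR; options L={ -1 } R={ -31/32, -15/16, -7/8, -3/4, -1/2, 0 } = -63/64
step 8: add Red to get RBRRRRRR; options L={ -1 } R={ -63/64, -31/32, -15/16, -7/8, -3/4, -1/2, 0 } = -127/128
step 9: add Red to get RBRRRRRRR; options L={ -1 } R={ -127/128, -63/64, -31/32, -15/16, -7/8, -3/4, -1/2, 0 } = -255/256
step 10: add Red to get RBRRRRRRRR; options L={ -1 } R={ -255/256, -127/128, -63/64, -31/32, -15/16, -7/8, -3/4, -1/2, 0 } = -511/512
step 11: add Blue to get RBRRRRRRRRB; options L={ -1, -511/512 } R={ -255/256, -127/128, -63/64, -31/32, -15/16, -7/8, -3/4, -1/2, 0 } = -1021/1024
step 12: add Red to get RBRRRRRRRRBR; options L={ -1, -511/512 } R={ -1021/1024, -255/256, -127/128, -63/64, -31/32, -15/16, -7/8, -3/4, -1/2, 0 } = -2043/2048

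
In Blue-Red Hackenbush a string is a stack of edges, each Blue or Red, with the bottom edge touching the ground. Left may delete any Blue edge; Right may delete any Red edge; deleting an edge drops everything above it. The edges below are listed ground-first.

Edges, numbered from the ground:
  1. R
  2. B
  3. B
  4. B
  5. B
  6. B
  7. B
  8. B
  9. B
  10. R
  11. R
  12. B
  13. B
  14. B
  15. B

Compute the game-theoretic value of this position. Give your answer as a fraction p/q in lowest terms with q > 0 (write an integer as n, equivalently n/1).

-97/16384

Prefix values for R B B B B B B B B R R B B B B via {L|R} + simplicity:
step 1: add R to get R; options L={ — } R={ 0 } ⇒ -1
step 2: add B to get RB; options L={ -1 } R={ 0 } ⇒ -1/2
step 3: add B to get RBB; options L={ -1 -1/2 } R={ 0 } ⇒ -1/4
step 4: add B to get RBBB; options L={ -1 -1/2 -1/4 } R={ 0 } ⇒ -1/8
step 5: add B to get RBBBB; options L={ -1 -1/2 -1/4 -1/8 } R={ 0 } ⇒ -1/16
step 6: add B to get RBBBBB; options L={ -1 -1/2 -1/4 -1/8 -1/16 } R={ 0 } ⇒ -1/32
step 7: add B to get RBBBBBB; options L={ -1 -1/2 -1/4 -1/8 -1/16 -1/32 } R={ 0 } ⇒ -1/64
step 8: add B to get RBBBBBBB; options L={ -1 -1/2 -1/4 -1/8 -1/16 -1/32 -1/64 } R={ 0 } ⇒ -1/128
step 9: add B to get RBBBBBBBB; options L={ -1 -1/2 -1/4 -1/8 -1/16 -1/32 -1/64 -1/128 } R={ 0 } ⇒ -1/256
step 10: add R to get RBBBBBBBBR; options L={ -1 -1/2 -1/4 -1/8 -1/16 -1/32 -1/64 -1/128 } R={ -1/256 0 } ⇒ -3/512
step 11: add R to get RBBBBBBBBRR; options L={ -1 -1/2 -1/4 -1/8 -1/16 -1/32 -1/64 -1/128 } R={ -3/512 -1/256 0 } ⇒ -7/1024
step 12: add B to get RBBBBBBBBRRB; options L={ -1 -1/2 -1/4 -1/8 -1/16 -1/32 -1/64 -1/128 -7/1024 } R={ -3/512 -1/256 0 } ⇒ -13/2048
step 13: add B to get RBBBBBBBBRRBB; options L={ -1 -1/2 -1/4 -1/8 -1/16 -1/32 -1/64 -1/128 -7/1024 -13/2048 } R={ -3/512 -1/256 0 } ⇒ -25/4096
step 14: add B to get RBBBBBBBBRRBBB; options L={ -1 -1/2 -1/4 -1/8 -1/16 -1/32 -1/64 -1/128 -7/1024 -13/2048 -25/4096 } R={ -3/512 -1/256 0 } ⇒ -49/8192
step 15: add B to get RBBBBBBBBRRBBBB; options L={ -1 -1/2 -1/4 -1/8 -1/16 -1/32 -1/64 -1/128 -7/1024 -13/2048 -25/4096 -49/8192 } R={ -3/512 -1/256 0 } ⇒ -97/16384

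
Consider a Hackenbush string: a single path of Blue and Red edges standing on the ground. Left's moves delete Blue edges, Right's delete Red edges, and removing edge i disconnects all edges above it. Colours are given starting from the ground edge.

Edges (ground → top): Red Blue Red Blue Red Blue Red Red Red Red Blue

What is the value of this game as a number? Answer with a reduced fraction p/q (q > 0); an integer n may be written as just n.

Recurse on prefixes of the 11-edge string Red Blue Red Blue Red Blue Red Red Red Red Blue:
1 of 11 · R · max L −∞ · min R 0 => -1
2 of 11 · RB · max L -1 · min R 0 => -1/2
3 of 11 · RBR · max L -1 · min R -1/2 => -3/4
4 of 11 · RBRB · max L -3/4 · min R -1/2 => -5/8
5 of 11 · RBRBR · max L -3/4 · min R -5/8 => -11/16
6 of 11 · RBRBRB · max L -11/16 · min R -5/8 => -21/32
7 of 11 · RBRBRBR · max L -11/16 · min R -21/32 => -43/64
8 of 11 · RBRBRBRR · max L -11/16 · min R -43/64 => -87/128
9 of 11 · RBRBRBRRR · max L -11/16 · min R -87/128 => -175/256
10 of 11 · RBRBRBRRRR · max L -11/16 · min R -175/256 => -351/512
11 of 11 · RBRBRBRRRRB · max L -351/512 · min R -175/256 => -701/1024

-701/1024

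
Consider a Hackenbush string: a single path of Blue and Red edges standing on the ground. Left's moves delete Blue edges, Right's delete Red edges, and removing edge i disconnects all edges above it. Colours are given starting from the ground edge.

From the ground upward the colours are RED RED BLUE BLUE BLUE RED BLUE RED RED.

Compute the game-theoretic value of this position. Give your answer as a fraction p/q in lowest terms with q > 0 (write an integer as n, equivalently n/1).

-151/128

Prefix values for RED RED BLUE BLUE BLUE RED BLUE RED RED via {L|R} + simplicity:
R: Left { · }, Right { 0 } => simplest -1
RR: Left { · }, Right { -1, 0 } => simplest -2
RRB: Left { -2 }, Right { -1, 0 } => simplest -3/2
RRBB: Left { -2, -3/2 }, Right { -1, 0 } => simplest -5/4
RRBBB: Left { -2, -3/2, -5/4 }, Right { -1, 0 } => simplest -9/8
RRBBBR: Left { -2, -3/2, -5/4 }, Right { -9/8, -1, 0 } => simplest -19/16
RRBBBRB: Left { -2, -3/2, -5/4, -19/16 }, Right { -9/8, -1, 0 } => simplest -37/32
RRBBBRBR: Left { -2, -3/2, -5/4, -19/16 }, Right { -37/32, -9/8, -1, 0 } => simplest -75/64
RRBBBRBRR: Left { -2, -3/2, -5/4, -19/16 }, Right { -75/64, -37/32, -9/8, -1, 0 } => simplest -151/128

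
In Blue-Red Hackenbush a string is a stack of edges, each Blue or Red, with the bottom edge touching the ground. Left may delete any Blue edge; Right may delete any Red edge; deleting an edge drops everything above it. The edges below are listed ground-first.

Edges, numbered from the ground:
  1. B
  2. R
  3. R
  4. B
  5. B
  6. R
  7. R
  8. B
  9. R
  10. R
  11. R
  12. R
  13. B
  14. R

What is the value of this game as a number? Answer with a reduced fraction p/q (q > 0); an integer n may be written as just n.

3205/8192

G(B) = { 0 |  } — 1
G(BR) = { 0 | 1 } — 1/2
G(BRR) = { 0 | 1/2,1 } — 1/4
G(BRRB) = { 0,1/4 | 1/2,1 } — 3/8
G(BRRBB) = { 0,1/4,3/8 | 1/2,1 } — 7/16
G(BRRBBR) = { 0,1/4,3/8 | 7/16,1/2,1 } — 13/32
G(BRRBBRR) = { 0,1/4,3/8 | 13/32,7/16,1/2,1 } — 25/64
G(BRRBBRRB) = { 0,1/4,3/8,25/64 | 13/32,7/16,1/2,1 } — 51/128
G(BRRBBRRBR) = { 0,1/4,3/8,25/64 | 51/128,13/32,7/16,1/2,1 } — 101/256
G(BRRBBRRBRR) = { 0,1/4,3/8,25/64 | 101/256,51/128,13/32,7/16,1/2,1 } — 201/512
G(BRRBBRRBRRR) = { 0,1/4,3/8,25/64 | 201/512,101/256,51/128,13/32,7/16,1/2,1 } — 401/1024
G(BRRBBRRBRRRR) = { 0,1/4,3/8,25/64 | 401/1024,201/512,101/256,51/128,13/32,7/16,1/2,1 } — 801/2048
G(BRRBBRRBRRRRB) = { 0,1/4,3/8,25/64,801/2048 | 401/1024,201/512,101/256,51/128,13/32,7/16,1/2,1 } — 1603/4096
G(BRRBBRRBRRRRBR) = { 0,1/4,3/8,25/64,801/2048 | 1603/4096,401/1024,201/512,101/256,51/128,13/32,7/16,1/2,1 } — 3205/8192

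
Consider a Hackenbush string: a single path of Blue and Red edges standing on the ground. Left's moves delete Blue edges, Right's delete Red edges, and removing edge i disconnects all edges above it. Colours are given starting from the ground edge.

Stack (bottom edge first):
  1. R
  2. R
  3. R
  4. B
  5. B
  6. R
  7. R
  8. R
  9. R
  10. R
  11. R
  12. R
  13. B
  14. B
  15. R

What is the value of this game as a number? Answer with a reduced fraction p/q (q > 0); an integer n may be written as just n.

-10227/4096

step 1: add R to get R; options L={ (no moves) } R={ 0 } = -1
step 2: add R to get RR; options L={ (no moves) } R={ -1; 0 } = -2
step 3: add R to get RRR; options L={ (no moves) } R={ -2; -1; 0 } = -3
step 4: add B to get RRRB; options L={ -3 } R={ -2; -1; 0 } = -5/2
step 5: add B to get RRRBB; options L={ -3; -5/2 } R={ -2; -1; 0 } = -9/4
step 6: add R to get RRRBBR; options L={ -3; -5/2 } R={ -9/4; -2; -1; 0 } = -19/8
step 7: add R to get RRRBBRR; options L={ -3; -5/2 } R={ -19/8; -9/4; -2; -1; 0 } = -39/16
step 8: add R to get RRRBBRRR; options L={ -3; -5/2 } R={ -39/16; -19/8; -9/4; -2; -1; 0 } = -79/32
step 9: add R to get RRRBBRRRR; options L={ -3; -5/2 } R={ -79/32; -39/16; -19/8; -9/4; -2; -1; 0 } = -159/64
step 10: add R to get RRRBBRRRRR; options L={ -3; -5/2 } R={ -159/64; -79/32; -39/16; -19/8; -9/4; -2; -1; 0 } = -319/128
step 11: add R to get RRRBBRRRRRR; options L={ -3; -5/2 } R={ -319/128; -159/64; -79/32; -39/16; -19/8; -9/4; -2; -1; 0 } = -639/256
step 12: add R to get RRRBBRRRRRRR; options L={ -3; -5/2 } R={ -639/256; -319/128; -159/64; -79/32; -39/16; -19/8; -9/4; -2; -1; 0 } = -1279/512
step 13: add B to get RRRBBRRRRRRRB; options L={ -3; -5/2; -1279/512 } R={ -639/256; -319/128; -159/64; -79/32; -39/16; -19/8; -9/4; -2; -1; 0 } = -2557/1024
step 14: add B to get RRRBBRRRRRRRBB; options L={ -3; -5/2; -1279/512; -2557/1024 } R={ -639/256; -319/128; -159/64; -79/32; -39/16; -19/8; -9/4; -2; -1; 0 } = -5113/2048
step 15: add R to get RRRBBRRRRRRRBBR; options L={ -3; -5/2; -1279/512; -2557/1024 } R={ -5113/2048; -639/256; -319/128; -159/64; -79/32; -39/16; -19/8; -9/4; -2; -1; 0 } = -10227/4096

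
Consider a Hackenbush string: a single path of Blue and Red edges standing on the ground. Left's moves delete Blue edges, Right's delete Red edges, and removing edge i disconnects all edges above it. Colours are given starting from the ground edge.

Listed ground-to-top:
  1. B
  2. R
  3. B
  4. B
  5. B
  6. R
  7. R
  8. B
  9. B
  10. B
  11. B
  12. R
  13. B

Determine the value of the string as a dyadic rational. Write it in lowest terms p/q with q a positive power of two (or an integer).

Build G(s[:k]) for k = 1..13, string s = B R B B B R R B B B B R B.
edge 1 of 13 (B): { 0 | — } = 1
edge 2 of 13 (R): { 0 | 1 } = 1/2
edge 3 of 13 (B): { 0; 1/2 | 1 } = 3/4
edge 4 of 13 (B): { 0; 1/2; 3/4 | 1 } = 7/8
edge 5 of 13 (B): { 0; 1/2; 3/4; 7/8 | 1 } = 15/16
edge 6 of 13 (R): { 0; 1/2; 3/4; 7/8 | 15/16; 1 } = 29/32
edge 7 of 13 (R): { 0; 1/2; 3/4; 7/8 | 29/32; 15/16; 1 } = 57/64
edge 8 of 13 (B): { 0; 1/2; 3/4; 7/8; 57/64 | 29/32; 15/16; 1 } = 115/128
edge 9 of 13 (B): { 0; 1/2; 3/4; 7/8; 57/64; 115/128 | 29/32; 15/16; 1 } = 231/256
edge 10 of 13 (B): { 0; 1/2; 3/4; 7/8; 57/64; 115/128; 231/256 | 29/32; 15/16; 1 } = 463/512
edge 11 of 13 (B): { 0; 1/2; 3/4; 7/8; 57/64; 115/128; 231/256; 463/512 | 29/32; 15/16; 1 } = 927/1024
edge 12 of 13 (R): { 0; 1/2; 3/4; 7/8; 57/64; 115/128; 231/256; 463/512 | 927/1024; 29/32; 15/16; 1 } = 1853/2048
edge 13 of 13 (B): { 0; 1/2; 3/4; 7/8; 57/64; 115/128; 231/256; 463/512; 1853/2048 | 927/1024; 29/32; 15/16; 1 } = 3707/4096

3707/4096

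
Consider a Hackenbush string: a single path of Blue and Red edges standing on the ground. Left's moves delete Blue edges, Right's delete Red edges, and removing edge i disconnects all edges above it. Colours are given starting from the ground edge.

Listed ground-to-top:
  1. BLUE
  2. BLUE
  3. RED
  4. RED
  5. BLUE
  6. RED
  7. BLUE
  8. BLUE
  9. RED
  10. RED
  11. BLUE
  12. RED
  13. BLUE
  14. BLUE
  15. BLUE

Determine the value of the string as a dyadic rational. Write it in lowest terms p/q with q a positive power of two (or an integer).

11055/8192

edge 1 of 15 (BLUE): { 0 | ∅ } so 1
edge 2 of 15 (BLUE): { 0 1 | ∅ } so 2
edge 3 of 15 (RED): { 0 1 | 2 } so 3/2
edge 4 of 15 (RED): { 0 1 | 3/2 2 } so 5/4
edge 5 of 15 (BLUE): { 0 1 5/4 | 3/2 2 } so 11/8
edge 6 of 15 (RED): { 0 1 5/4 | 11/8 3/2 2 } so 21/16
edge 7 of 15 (BLUE): { 0 1 5/4 21/16 | 11/8 3/2 2 } so 43/32
edge 8 of 15 (BLUE): { 0 1 5/4 21/16 43/32 | 11/8 3/2 2 } so 87/64
edge 9 of 15 (RED): { 0 1 5/4 21/16 43/32 | 87/64 11/8 3/2 2 } so 173/128
edge 10 of 15 (RED): { 0 1 5/4 21/16 43/32 | 173/128 87/64 11/8 3/2 2 } so 345/256
edge 11 of 15 (BLUE): { 0 1 5/4 21/16 43/32 345/256 | 173/128 87/64 11/8 3/2 2 } so 691/512
edge 12 of 15 (RED): { 0 1 5/4 21/16 43/32 345/256 | 691/512 173/128 87/64 11/8 3/2 2 } so 1381/1024
edge 13 of 15 (BLUE): { 0 1 5/4 21/16 43/32 345/256 1381/1024 | 691/512 173/128 87/64 11/8 3/2 2 } so 2763/2048
edge 14 of 15 (BLUE): { 0 1 5/4 21/16 43/32 345/256 1381/1024 2763/2048 | 691/512 173/128 87/64 11/8 3/2 2 } so 5527/4096
edge 15 of 15 (BLUE): { 0 1 5/4 21/16 43/32 345/256 1381/1024 2763/2048 5527/4096 | 691/512 173/128 87/64 11/8 3/2 2 } so 11055/8192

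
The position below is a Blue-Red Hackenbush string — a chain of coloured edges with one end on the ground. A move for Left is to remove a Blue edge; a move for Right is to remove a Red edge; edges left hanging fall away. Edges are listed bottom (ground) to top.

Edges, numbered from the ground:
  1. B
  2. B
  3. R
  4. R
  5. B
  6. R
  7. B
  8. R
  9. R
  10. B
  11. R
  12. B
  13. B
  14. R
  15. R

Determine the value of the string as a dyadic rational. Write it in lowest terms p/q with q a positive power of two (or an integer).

10841/8192

Build G(s[:k]) for k = 1..15, string s = B B R R B R B R R B R B B R R.
edge 1 of 15 (B): { 0 | — } -> 1
edge 2 of 15 (B): { 0, 1 | — } -> 2
edge 3 of 15 (R): { 0, 1 | 2 } -> 3/2
edge 4 of 15 (R): { 0, 1 | 3/2, 2 } -> 5/4
edge 5 of 15 (B): { 0, 1, 5/4 | 3/2, 2 } -> 11/8
edge 6 of 15 (R): { 0, 1, 5/4 | 11/8, 3/2, 2 } -> 21/16
edge 7 of 15 (B): { 0, 1, 5/4, 21/16 | 11/8, 3/2, 2 } -> 43/32
edge 8 of 15 (R): { 0, 1, 5/4, 21/16 | 43/32, 11/8, 3/2, 2 } -> 85/64
edge 9 of 15 (R): { 0, 1, 5/4, 21/16 | 85/64, 43/32, 11/8, 3/2, 2 } -> 169/128
edge 10 of 15 (B): { 0, 1, 5/4, 21/16, 169/128 | 85/64, 43/32, 11/8, 3/2, 2 } -> 339/256
edge 11 of 15 (R): { 0, 1, 5/4, 21/16, 169/128 | 339/256, 85/64, 43/32, 11/8, 3/2, 2 } -> 677/512
edge 12 of 15 (B): { 0, 1, 5/4, 21/16, 169/128, 677/512 | 339/256, 85/64, 43/32, 11/8, 3/2, 2 } -> 1355/1024
edge 13 of 15 (B): { 0, 1, 5/4, 21/16, 169/128, 677/512, 1355/1024 | 339/256, 85/64, 43/32, 11/8, 3/2, 2 } -> 2711/2048
edge 14 of 15 (R): { 0, 1, 5/4, 21/16, 169/128, 677/512, 1355/1024 | 2711/2048, 339/256, 85/64, 43/32, 11/8, 3/2, 2 } -> 5421/4096
edge 15 of 15 (R): { 0, 1, 5/4, 21/16, 169/128, 677/512, 1355/1024 | 5421/4096, 2711/2048, 339/256, 85/64, 43/32, 11/8, 3/2, 2 } -> 10841/8192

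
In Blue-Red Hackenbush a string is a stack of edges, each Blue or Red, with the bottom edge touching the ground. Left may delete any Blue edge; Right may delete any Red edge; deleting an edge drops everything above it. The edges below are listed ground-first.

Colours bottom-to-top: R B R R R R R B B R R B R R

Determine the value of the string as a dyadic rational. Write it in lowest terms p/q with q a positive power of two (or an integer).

Recurse on prefixes of the 14-edge string R B R R R R R B B R R B R R:
v(R) = { none | 0 } => -1
v(RB) = { -1 | 0 } => -1/2
v(RBR) = { -1 | -1/2, 0 } => -3/4
v(RBRR) = { -1 | -3/4, -1/2, 0 } => -7/8
v(RBRRR) = { -1 | -7/8, -3/4, -1/2, 0 } => -15/16
v(RBRRRR) = { -1 | -15/16, -7/8, -3/4, -1/2, 0 } => -31/32
v(RBRRRRR) = { -1 | -31/32, -15/16, -7/8, -3/4, -1/2, 0 } => -63/64
v(RBRRRRRB) = { -1, -63/64 | -31/32, -15/16, -7/8, -3/4, -1/2, 0 } => -125/128
v(RBRRRRRBB) = { -1, -63/64, -125/128 | -31/32, -15/16, -7/8, -3/4, -1/2, 0 } => -249/256
v(RBRRRRRBBR) = { -1, -63/64, -125/128 | -249/256, -31/32, -15/16, -7/8, -3/4, -1/2, 0 } => -499/512
v(RBRRRRRBBRR) = { -1, -63/64, -125/128 | -499/512, -249/256, -31/32, -15/16, -7/8, -3/4, -1/2, 0 } => -999/1024
v(RBRRRRRBBRRB) = { -1, -63/64, -125/128, -999/1024 | -499/512, -249/256, -31/32, -15/16, -7/8, -3/4, -1/2, 0 } => -1997/2048
v(RBRRRRRBBRRBR) = { -1, -63/64, -125/128, -999/1024 | -1997/2048, -499/512, -249/256, -31/32, -15/16, -7/8, -3/4, -1/2, 0 } => -3995/4096
v(RBRRRRRBBRRBRR) = { -1, -63/64, -125/128, -999/1024 | -3995/4096, -1997/2048, -499/512, -249/256, -31/32, -15/16, -7/8, -3/4, -1/2, 0 } => -7991/8192

-7991/8192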